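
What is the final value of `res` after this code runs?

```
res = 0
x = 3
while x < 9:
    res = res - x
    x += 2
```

-15

x=3: res = 0-3 = -3
x=5: res = (-3)-5 = -8
x=7: res = (-8)-7 = -15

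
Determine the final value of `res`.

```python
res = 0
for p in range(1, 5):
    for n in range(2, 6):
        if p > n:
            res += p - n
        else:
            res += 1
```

17

p=1,n=2: not 1>2, res = 0+1 = 1
p=1,n=3: not 1>3, res = 1+1 = 2
p=1,n=4: not 1>4, res = 2+1 = 3
p=1,n=5: not 1>5, res = 3+1 = 4
p=2,n=2: not 2>2, res = 4+1 = 5
p=2,n=3: not 2>3, res = 5+1 = 6
p=2,n=4: not 2>4, res = 6+1 = 7
p=2,n=5: not 2>5, res = 7+1 = 8
p=3,n=2: 3>2, res = 8+1 = 9
p=3,n=3: not 3>3, res = 9+1 = 10
p=3,n=4: not 3>4, res = 10+1 = 11
p=3,n=5: not 3>5, res = 11+1 = 12
p=4,n=2: 4>2, res = 12+2 = 14
p=4,n=3: 4>3, res = 14+1 = 15
p=4,n=4: not 4>4, res = 15+1 = 16
p=4,n=5: not 4>5, res = 16+1 = 17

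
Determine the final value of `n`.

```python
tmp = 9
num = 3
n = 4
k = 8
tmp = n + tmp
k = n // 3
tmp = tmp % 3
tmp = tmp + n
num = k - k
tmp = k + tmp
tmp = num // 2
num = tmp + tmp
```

tmp = 4+9 = 13
k = 4//3 = 1
tmp = 13%3 = 1
tmp = 1+4 = 5
num = 1-1 = 0
tmp = 1+5 = 6
tmp = 0//2 = 0
num = 0+0 = 0

4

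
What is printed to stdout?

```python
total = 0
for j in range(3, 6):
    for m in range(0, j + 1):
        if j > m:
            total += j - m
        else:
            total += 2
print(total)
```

j=3,m=0: 3>0, total = 0+3 = 3
j=3,m=1: 3>1, total = 3+2 = 5
j=3,m=2: 3>2, total = 5+1 = 6
j=3,m=3: not 3>3, total = 6+2 = 8
j=4,m=0: 4>0, total = 8+4 = 12
j=4,m=1: 4>1, total = 12+3 = 15
j=4,m=2: 4>2, total = 15+2 = 17
j=4,m=3: 4>3, total = 17+1 = 18
j=4,m=4: not 4>4, total = 18+2 = 20
j=5,m=0: 5>0, total = 20+5 = 25
j=5,m=1: 5>1, total = 25+4 = 29
j=5,m=2: 5>2, total = 29+3 = 32
j=5,m=3: 5>3, total = 32+2 = 34
j=5,m=4: 5>4, total = 34+1 = 35
j=5,m=5: not 5>5, total = 35+2 = 37

37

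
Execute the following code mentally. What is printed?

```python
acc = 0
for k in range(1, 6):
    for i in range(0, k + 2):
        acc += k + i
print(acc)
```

140

k=1,i=0: acc = 0+1 = 1
k=1,i=1: acc = 1+2 = 3
k=1,i=2: acc = 3+3 = 6
k=2,i=0: acc = 6+2 = 8
k=2,i=1: acc = 8+3 = 11
k=2,i=2: acc = 11+4 = 15
k=2,i=3: acc = 15+5 = 20
k=3,i=0: acc = 20+3 = 23
k=3,i=1: acc = 23+4 = 27
k=3,i=2: acc = 27+5 = 32
k=3,i=3: acc = 32+6 = 38
k=3,i=4: acc = 38+7 = 45
k=4,i=0: acc = 45+4 = 49
k=4,i=1: acc = 49+5 = 54
k=4,i=2: acc = 54+6 = 60
k=4,i=3: acc = 60+7 = 67
k=4,i=4: acc = 67+8 = 75
k=4,i=5: acc = 75+9 = 84
k=5,i=0: acc = 84+5 = 89
k=5,i=1: acc = 89+6 = 95
k=5,i=2: acc = 95+7 = 102
k=5,i=3: acc = 102+8 = 110
k=5,i=4: acc = 110+9 = 119
k=5,i=5: acc = 119+10 = 129
k=5,i=6: acc = 129+11 = 140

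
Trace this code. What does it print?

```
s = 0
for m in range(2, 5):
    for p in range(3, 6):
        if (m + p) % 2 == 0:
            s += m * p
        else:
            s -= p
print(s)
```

m=2,p=3: odd sum, s = 0-3 = -3
m=2,p=4: even sum, s = (-3)+8 = 5
m=2,p=5: odd sum, s = 5-5 = 0
m=3,p=3: even sum, s = 0+9 = 9
m=3,p=4: odd sum, s = 9-4 = 5
m=3,p=5: even sum, s = 5+15 = 20
m=4,p=3: odd sum, s = 20-3 = 17
m=4,p=4: even sum, s = 17+16 = 33
m=4,p=5: odd sum, s = 33-5 = 28

28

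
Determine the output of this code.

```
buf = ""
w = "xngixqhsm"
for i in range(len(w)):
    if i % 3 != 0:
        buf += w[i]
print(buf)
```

i=0: skip
i=1: add 'n' → 'n'
i=2: add 'g' → 'ng'
i=3: skip
i=4: add 'x' → 'ngx'
i=5: add 'q' → 'ngxq'
i=6: skip
i=7: add 's' → 'ngxqs'
i=8: add 'm' → 'ngxqsm'

ngxqsm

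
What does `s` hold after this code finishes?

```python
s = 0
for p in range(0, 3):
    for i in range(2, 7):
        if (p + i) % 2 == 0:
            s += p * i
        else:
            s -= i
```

4

p=0,i=2: even sum, s = 0+0 = 0
p=0,i=3: odd sum, s = 0-3 = -3
p=0,i=4: even sum, s = (-3)+0 = -3
p=0,i=5: odd sum, s = (-3)-5 = -8
p=0,i=6: even sum, s = (-8)+0 = -8
p=1,i=2: odd sum, s = (-8)-2 = -10
p=1,i=3: even sum, s = (-10)+3 = -7
p=1,i=4: odd sum, s = (-7)-4 = -11
p=1,i=5: even sum, s = (-11)+5 = -6
p=1,i=6: odd sum, s = (-6)-6 = -12
p=2,i=2: even sum, s = (-12)+4 = -8
p=2,i=3: odd sum, s = (-8)-3 = -11
p=2,i=4: even sum, s = (-11)+8 = -3
p=2,i=5: odd sum, s = (-3)-5 = -8
p=2,i=6: even sum, s = (-8)+12 = 4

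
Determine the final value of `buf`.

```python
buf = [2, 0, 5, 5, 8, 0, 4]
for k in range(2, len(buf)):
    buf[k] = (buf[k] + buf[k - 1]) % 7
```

k=2: buf[2] = (5+0)%7 = 5 → [2, 0, 5, 5, 8, 0, 4]
k=3: buf[3] = (5+5)%7 = 3 → [2, 0, 5, 3, 8, 0, 4]
k=4: buf[4] = (8+3)%7 = 4 → [2, 0, 5, 3, 4, 0, 4]
k=5: buf[5] = (0+4)%7 = 4 → [2, 0, 5, 3, 4, 4, 4]
k=6: buf[6] = (4+4)%7 = 1 → [2, 0, 5, 3, 4, 4, 1]

[2, 0, 5, 3, 4, 4, 1]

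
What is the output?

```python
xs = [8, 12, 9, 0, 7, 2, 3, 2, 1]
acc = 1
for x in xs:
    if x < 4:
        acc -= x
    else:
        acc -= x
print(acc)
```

x=8: not <4, acc = 1-8 = -7
x=12: not <4, acc = (-7)-12 = -19
x=9: not <4, acc = (-19)-9 = -28
x=0: <4, acc = (-28)-0 = -28
x=7: not <4, acc = (-28)-7 = -35
x=2: <4, acc = (-35)-2 = -37
x=3: <4, acc = (-37)-3 = -40
x=2: <4, acc = (-40)-2 = -42
x=1: <4, acc = (-42)-1 = -43

-43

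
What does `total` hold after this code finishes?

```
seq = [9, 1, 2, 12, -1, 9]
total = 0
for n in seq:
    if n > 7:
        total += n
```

30

n=9: >7, total = 0+9 = 9
n=1: not >7
n=2: not >7
n=12: >7, total = 9+12 = 21
n=-1: not >7
n=9: >7, total = 21+9 = 30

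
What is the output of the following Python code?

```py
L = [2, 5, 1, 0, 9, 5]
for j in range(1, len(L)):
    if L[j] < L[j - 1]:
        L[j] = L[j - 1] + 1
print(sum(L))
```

39

j=1: 5>=2, unchanged → [2, 5, 1, 0, 9, 5]
j=2: 1<5, L[2] = 5+1 = 6 → [2, 5, 6, 0, 9, 5]
j=3: 0<6, L[3] = 6+1 = 7 → [2, 5, 6, 7, 9, 5]
j=4: 9>=7, unchanged → [2, 5, 6, 7, 9, 5]
j=5: 5<9, L[5] = 9+1 = 10 → [2, 5, 6, 7, 9, 10]
sum = 39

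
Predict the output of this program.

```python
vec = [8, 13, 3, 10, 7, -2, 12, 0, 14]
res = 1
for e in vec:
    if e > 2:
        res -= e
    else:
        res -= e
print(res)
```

-64

e=8: >2, res = 1-8 = -7
e=13: >2, res = (-7)-13 = -20
e=3: >2, res = (-20)-3 = -23
e=10: >2, res = (-23)-10 = -33
e=7: >2, res = (-33)-7 = -40
e=-2: not >2, res = (-40)-(-2) = -38
e=12: >2, res = (-38)-12 = -50
e=0: not >2, res = (-50)-0 = -50
e=14: >2, res = (-50)-14 = -64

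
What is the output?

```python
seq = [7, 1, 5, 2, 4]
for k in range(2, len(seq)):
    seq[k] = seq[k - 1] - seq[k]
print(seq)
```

[7, 1, -4, -6, -10]

k=2: seq[2] = 1-5 = -4 → [7, 1, -4, 2, 4]
k=3: seq[3] = (-4)-2 = -6 → [7, 1, -4, -6, 4]
k=4: seq[4] = (-6)-4 = -10 → [7, 1, -4, -6, -10]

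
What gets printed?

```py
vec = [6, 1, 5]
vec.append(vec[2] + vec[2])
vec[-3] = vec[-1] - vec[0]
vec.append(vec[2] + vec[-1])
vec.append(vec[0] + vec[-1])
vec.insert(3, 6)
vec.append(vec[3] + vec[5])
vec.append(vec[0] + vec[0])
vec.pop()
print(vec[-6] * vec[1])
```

20

append vec[2]+vec[2] = 5+5 = 10 → [6, 1, 5, 10]
vec[-3] = vec[-1]-vec[0] = 10-6 = 4 → [6, 4, 5, 10]
append vec[2]+vec[-1] = 5+10 = 15 → [6, 4, 5, 10, 15]
append vec[0]+vec[-1] = 6+15 = 21 → [6, 4, 5, 10, 15, 21]
insert 6 at 3 → [6, 4, 5, 6, 10, 15, 21]
append vec[3]+vec[5] = 6+15 = 21 → [6, 4, 5, 6, 10, 15, 21, 21]
append vec[0]+vec[0] = 6+6 = 12 → [6, 4, 5, 6, 10, 15, 21, 21, 12]
pop() removes 12 → [6, 4, 5, 6, 10, 15, 21, 21]
vec[-6]*vec[1] = 5*4 = 20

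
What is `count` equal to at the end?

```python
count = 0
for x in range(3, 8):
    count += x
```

x=3: count = 0+3 = 3
x=4: count = 3+4 = 7
x=5: count = 7+5 = 12
x=6: count = 12+6 = 18
x=7: count = 18+7 = 25

25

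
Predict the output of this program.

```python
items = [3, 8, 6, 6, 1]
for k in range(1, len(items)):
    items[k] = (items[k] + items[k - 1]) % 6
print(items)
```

[3, 5, 5, 5, 0]

k=1: items[1] = (8+3)%6 = 5 → [3, 5, 6, 6, 1]
k=2: items[2] = (6+5)%6 = 5 → [3, 5, 5, 6, 1]
k=3: items[3] = (6+5)%6 = 5 → [3, 5, 5, 5, 1]
k=4: items[4] = (1+5)%6 = 0 → [3, 5, 5, 5, 0]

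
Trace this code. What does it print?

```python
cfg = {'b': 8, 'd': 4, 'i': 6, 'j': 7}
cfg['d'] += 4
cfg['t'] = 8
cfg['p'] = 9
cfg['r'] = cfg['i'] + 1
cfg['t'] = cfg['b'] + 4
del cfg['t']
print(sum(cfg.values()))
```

45

cfg['d'] = 4+4 = 8 → {'b': 8, 'd': 8, 'i': 6, 'j': 7}
cfg['t'] = 8 → {'b': 8, 'd': 8, 'i': 6, 'j': 7, 't': 8}
cfg['p'] = 9 → {'b': 8, 'd': 8, 'i': 6, 'j': 7, 't': 8, 'p': 9}
cfg['r'] = cfg['i']+1 = 7 → {'b': 8, 'd': 8, 'i': 6, 'j': 7, 't': 8, 'p': 9, 'r': 7}
cfg['t'] = cfg['b']+4 = 12 → {'b': 8, 'd': 8, 'i': 6, 'j': 7, 't': 12, 'p': 9, 'r': 7}
del 't' → {'b': 8, 'd': 8, 'i': 6, 'j': 7, 'p': 9, 'r': 7}
sum of values = 45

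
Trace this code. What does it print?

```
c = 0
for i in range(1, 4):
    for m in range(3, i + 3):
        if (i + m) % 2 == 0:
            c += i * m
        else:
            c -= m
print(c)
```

28

i=1,m=3: even sum, c = 0+3 = 3
i=2,m=3: odd sum, c = 3-3 = 0
i=2,m=4: even sum, c = 0+8 = 8
i=3,m=3: even sum, c = 8+9 = 17
i=3,m=4: odd sum, c = 17-4 = 13
i=3,m=5: even sum, c = 13+15 = 28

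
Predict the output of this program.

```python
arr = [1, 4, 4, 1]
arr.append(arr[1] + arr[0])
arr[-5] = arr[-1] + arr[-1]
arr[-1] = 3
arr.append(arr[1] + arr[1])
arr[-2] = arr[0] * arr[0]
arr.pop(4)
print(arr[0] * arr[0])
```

100

append arr[1]+arr[0] = 4+1 = 5 → [1, 4, 4, 1, 5]
arr[-5] = arr[-1]+arr[-1] = 5+5 = 10 → [10, 4, 4, 1, 5]
arr[-1] = 3 → [10, 4, 4, 1, 3]
append arr[1]+arr[1] = 4+4 = 8 → [10, 4, 4, 1, 3, 8]
arr[-2] = arr[0]*arr[0] = 10*10 = 100 → [10, 4, 4, 1, 100, 8]
pop(4) removes 100 → [10, 4, 4, 1, 8]
arr[0]*arr[0] = 10*10 = 100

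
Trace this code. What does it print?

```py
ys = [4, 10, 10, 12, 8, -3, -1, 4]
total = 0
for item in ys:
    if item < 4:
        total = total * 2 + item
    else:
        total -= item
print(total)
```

-187

item=4: not <4, total = 0-4 = -4
item=10: not <4, total = (-4)-10 = -14
item=10: not <4, total = (-14)-10 = -24
item=12: not <4, total = (-24)-12 = -36
item=8: not <4, total = (-36)-8 = -44
item=-3: <4, total = (-44)*2+(-3) = -91
item=-1: <4, total = (-91)*2+(-1) = -183
item=4: not <4, total = (-183)-4 = -187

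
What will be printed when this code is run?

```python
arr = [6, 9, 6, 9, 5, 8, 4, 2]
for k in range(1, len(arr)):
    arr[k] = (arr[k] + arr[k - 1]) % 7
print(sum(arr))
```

k=1: arr[1] = (9+6)%7 = 1 → [6, 1, 6, 9, 5, 8, 4, 2]
k=2: arr[2] = (6+1)%7 = 0 → [6, 1, 0, 9, 5, 8, 4, 2]
k=3: arr[3] = (9+0)%7 = 2 → [6, 1, 0, 2, 5, 8, 4, 2]
k=4: arr[4] = (5+2)%7 = 0 → [6, 1, 0, 2, 0, 8, 4, 2]
k=5: arr[5] = (8+0)%7 = 1 → [6, 1, 0, 2, 0, 1, 4, 2]
k=6: arr[6] = (4+1)%7 = 5 → [6, 1, 0, 2, 0, 1, 5, 2]
k=7: arr[7] = (2+5)%7 = 0 → [6, 1, 0, 2, 0, 1, 5, 0]
sum = 15

15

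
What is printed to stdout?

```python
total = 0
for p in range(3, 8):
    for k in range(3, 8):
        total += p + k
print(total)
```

250

p=3,k=3: total = 0+6 = 6
p=3,k=4: total = 6+7 = 13
p=3,k=5: total = 13+8 = 21
p=3,k=6: total = 21+9 = 30
p=3,k=7: total = 30+10 = 40
p=4,k=3: total = 40+7 = 47
p=4,k=4: total = 47+8 = 55
p=4,k=5: total = 55+9 = 64
p=4,k=6: total = 64+10 = 74
p=4,k=7: total = 74+11 = 85
p=5,k=3: total = 85+8 = 93
p=5,k=4: total = 93+9 = 102
p=5,k=5: total = 102+10 = 112
p=5,k=6: total = 112+11 = 123
p=5,k=7: total = 123+12 = 135
p=6,k=3: total = 135+9 = 144
p=6,k=4: total = 144+10 = 154
p=6,k=5: total = 154+11 = 165
p=6,k=6: total = 165+12 = 177
p=6,k=7: total = 177+13 = 190
p=7,k=3: total = 190+10 = 200
p=7,k=4: total = 200+11 = 211
p=7,k=5: total = 211+12 = 223
p=7,k=6: total = 223+13 = 236
p=7,k=7: total = 236+14 = 250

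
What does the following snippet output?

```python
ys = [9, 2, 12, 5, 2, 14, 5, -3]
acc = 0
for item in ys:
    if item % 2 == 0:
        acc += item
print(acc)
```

30

item=9: not even
item=2: even, acc = 0+2 = 2
item=12: even, acc = 2+12 = 14
item=5: not even
item=2: even, acc = 14+2 = 16
item=14: even, acc = 16+14 = 30
item=5: not even
item=-3: not even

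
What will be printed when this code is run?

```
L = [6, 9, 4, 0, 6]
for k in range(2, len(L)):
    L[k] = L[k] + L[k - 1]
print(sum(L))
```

k=2: L[2] = 4+9 = 13 → [6, 9, 13, 0, 6]
k=3: L[3] = 0+13 = 13 → [6, 9, 13, 13, 6]
k=4: L[4] = 6+13 = 19 → [6, 9, 13, 13, 19]
sum = 60

60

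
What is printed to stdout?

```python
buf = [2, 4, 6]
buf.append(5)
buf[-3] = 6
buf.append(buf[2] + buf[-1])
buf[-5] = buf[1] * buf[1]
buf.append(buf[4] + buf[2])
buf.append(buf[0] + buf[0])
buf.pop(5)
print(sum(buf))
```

append 5 → [2, 4, 6, 5]
buf[-3] = 6 → [2, 6, 6, 5]
append buf[2]+buf[-1] = 6+5 = 11 → [2, 6, 6, 5, 11]
buf[-5] = buf[1]*buf[1] = 6*6 = 36 → [36, 6, 6, 5, 11]
append buf[4]+buf[2] = 11+6 = 17 → [36, 6, 6, 5, 11, 17]
append buf[0]+buf[0] = 36+36 = 72 → [36, 6, 6, 5, 11, 17, 72]
pop(5) removes 17 → [36, 6, 6, 5, 11, 72]
sum = 136

136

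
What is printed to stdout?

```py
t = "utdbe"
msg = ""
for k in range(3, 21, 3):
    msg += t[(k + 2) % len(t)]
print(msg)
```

k=3: add t[0]='u' → 'u'
k=6: add t[3]='b' → 'ub'
k=9: add t[1]='t' → 'ubt'
k=12: add t[4]='e' → 'ubte'
k=15: add t[2]='d' → 'ubted'
k=18: add t[0]='u' → 'ubtedu'

ubtedu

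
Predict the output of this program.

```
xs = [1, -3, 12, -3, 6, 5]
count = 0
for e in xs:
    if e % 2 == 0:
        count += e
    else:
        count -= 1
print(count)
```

e=1: not even, count = 0-1 = -1
e=-3: not even, count = (-1)-1 = -2
e=12: even, count = (-2)+12 = 10
e=-3: not even, count = 10-1 = 9
e=6: even, count = 9+6 = 15
e=5: not even, count = 15-1 = 14

14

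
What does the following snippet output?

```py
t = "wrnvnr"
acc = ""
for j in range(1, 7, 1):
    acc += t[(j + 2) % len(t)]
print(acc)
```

vnrwrn

j=1: add t[3]='v' → 'v'
j=2: add t[4]='n' → 'vn'
j=3: add t[5]='r' → 'vnr'
j=4: add t[0]='w' → 'vnrw'
j=5: add t[1]='r' → 'vnrwr'
j=6: add t[2]='n' → 'vnrwrn'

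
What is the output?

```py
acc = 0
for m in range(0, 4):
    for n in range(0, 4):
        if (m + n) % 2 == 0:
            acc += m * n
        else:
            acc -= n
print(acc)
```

8

m=0,n=0: even sum, acc = 0+0 = 0
m=0,n=1: odd sum, acc = 0-1 = -1
m=0,n=2: even sum, acc = (-1)+0 = -1
m=0,n=3: odd sum, acc = (-1)-3 = -4
m=1,n=0: odd sum, acc = (-4)-0 = -4
m=1,n=1: even sum, acc = (-4)+1 = -3
m=1,n=2: odd sum, acc = (-3)-2 = -5
m=1,n=3: even sum, acc = (-5)+3 = -2
m=2,n=0: even sum, acc = (-2)+0 = -2
m=2,n=1: odd sum, acc = (-2)-1 = -3
m=2,n=2: even sum, acc = (-3)+4 = 1
m=2,n=3: odd sum, acc = 1-3 = -2
m=3,n=0: odd sum, acc = (-2)-0 = -2
m=3,n=1: even sum, acc = (-2)+3 = 1
m=3,n=2: odd sum, acc = 1-2 = -1
m=3,n=3: even sum, acc = (-1)+9 = 8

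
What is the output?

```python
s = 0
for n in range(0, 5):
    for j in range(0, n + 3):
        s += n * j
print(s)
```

155

n=0,j=0: s = 0+0 = 0
n=0,j=1: s = 0+0 = 0
n=0,j=2: s = 0+0 = 0
n=1,j=0: s = 0+0 = 0
n=1,j=1: s = 0+1 = 1
n=1,j=2: s = 1+2 = 3
n=1,j=3: s = 3+3 = 6
n=2,j=0: s = 6+0 = 6
n=2,j=1: s = 6+2 = 8
n=2,j=2: s = 8+4 = 12
n=2,j=3: s = 12+6 = 18
n=2,j=4: s = 18+8 = 26
n=3,j=0: s = 26+0 = 26
n=3,j=1: s = 26+3 = 29
n=3,j=2: s = 29+6 = 35
n=3,j=3: s = 35+9 = 44
n=3,j=4: s = 44+12 = 56
n=3,j=5: s = 56+15 = 71
n=4,j=0: s = 71+0 = 71
n=4,j=1: s = 71+4 = 75
n=4,j=2: s = 75+8 = 83
n=4,j=3: s = 83+12 = 95
n=4,j=4: s = 95+16 = 111
n=4,j=5: s = 111+20 = 131
n=4,j=6: s = 131+24 = 155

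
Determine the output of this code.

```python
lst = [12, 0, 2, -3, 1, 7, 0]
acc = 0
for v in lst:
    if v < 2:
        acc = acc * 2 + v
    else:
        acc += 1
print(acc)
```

16

v=12: not <2, acc = 0+1 = 1
v=0: <2, acc = 1*2+0 = 2
v=2: not <2, acc = 2+1 = 3
v=-3: <2, acc = 3*2+(-3) = 3
v=1: <2, acc = 3*2+1 = 7
v=7: not <2, acc = 7+1 = 8
v=0: <2, acc = 8*2+0 = 16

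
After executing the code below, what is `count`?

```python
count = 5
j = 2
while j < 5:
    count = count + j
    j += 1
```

14

j=2: count = 5+2 = 7
j=3: count = 7+3 = 10
j=4: count = 10+4 = 14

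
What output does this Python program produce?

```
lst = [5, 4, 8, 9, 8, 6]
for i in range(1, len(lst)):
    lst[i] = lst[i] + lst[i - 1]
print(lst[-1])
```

40

i=1: lst[1] = 4+5 = 9 → [5, 9, 8, 9, 8, 6]
i=2: lst[2] = 8+9 = 17 → [5, 9, 17, 9, 8, 6]
i=3: lst[3] = 9+17 = 26 → [5, 9, 17, 26, 8, 6]
i=4: lst[4] = 8+26 = 34 → [5, 9, 17, 26, 34, 6]
i=5: lst[5] = 6+34 = 40 → [5, 9, 17, 26, 34, 40]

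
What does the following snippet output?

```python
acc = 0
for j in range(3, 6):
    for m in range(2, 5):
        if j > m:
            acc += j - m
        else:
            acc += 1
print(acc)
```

13

j=3,m=2: 3>2, acc = 0+1 = 1
j=3,m=3: not 3>3, acc = 1+1 = 2
j=3,m=4: not 3>4, acc = 2+1 = 3
j=4,m=2: 4>2, acc = 3+2 = 5
j=4,m=3: 4>3, acc = 5+1 = 6
j=4,m=4: not 4>4, acc = 6+1 = 7
j=5,m=2: 5>2, acc = 7+3 = 10
j=5,m=3: 5>3, acc = 10+2 = 12
j=5,m=4: 5>4, acc = 12+1 = 13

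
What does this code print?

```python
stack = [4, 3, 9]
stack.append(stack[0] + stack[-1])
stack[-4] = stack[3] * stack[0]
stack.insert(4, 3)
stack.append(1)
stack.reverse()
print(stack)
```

append stack[0]+stack[-1] = 4+9 = 13 → [4, 3, 9, 13]
stack[-4] = stack[3]*stack[0] = 13*4 = 52 → [52, 3, 9, 13]
insert 3 at 4 → [52, 3, 9, 13, 3]
append 1 → [52, 3, 9, 13, 3, 1]
reverse → [1, 3, 13, 9, 3, 52]

[1, 3, 13, 9, 3, 52]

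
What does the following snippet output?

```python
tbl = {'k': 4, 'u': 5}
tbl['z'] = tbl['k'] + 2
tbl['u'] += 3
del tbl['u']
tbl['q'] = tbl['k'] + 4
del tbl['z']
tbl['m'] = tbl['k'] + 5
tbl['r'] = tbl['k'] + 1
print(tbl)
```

{'k': 4, 'q': 8, 'm': 9, 'r': 5}

tbl['z'] = tbl['k']+2 = 6 → {'k': 4, 'u': 5, 'z': 6}
tbl['u'] = 5+3 = 8 → {'k': 4, 'u': 8, 'z': 6}
del 'u' → {'k': 4, 'z': 6}
tbl['q'] = tbl['k']+4 = 8 → {'k': 4, 'z': 6, 'q': 8}
del 'z' → {'k': 4, 'q': 8}
tbl['m'] = tbl['k']+5 = 9 → {'k': 4, 'q': 8, 'm': 9}
tbl['r'] = tbl['k']+1 = 5 → {'k': 4, 'q': 8, 'm': 9, 'r': 5}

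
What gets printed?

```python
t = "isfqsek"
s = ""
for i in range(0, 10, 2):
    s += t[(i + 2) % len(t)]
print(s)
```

fsksq

i=0: add t[2]='f' → 'f'
i=2: add t[4]='s' → 'fs'
i=4: add t[6]='k' → 'fsk'
i=6: add t[1]='s' → 'fsks'
i=8: add t[3]='q' → 'fsksq'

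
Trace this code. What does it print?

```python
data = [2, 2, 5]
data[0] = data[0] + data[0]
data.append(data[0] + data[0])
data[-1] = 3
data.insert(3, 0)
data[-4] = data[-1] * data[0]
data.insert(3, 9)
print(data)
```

data[0] = data[0]+data[0] = 2+2 = 4 → [4, 2, 5]
append data[0]+data[0] = 4+4 = 8 → [4, 2, 5, 8]
data[-1] = 3 → [4, 2, 5, 3]
insert 0 at 3 → [4, 2, 5, 0, 3]
data[-4] = data[-1]*data[0] = 3*4 = 12 → [4, 12, 5, 0, 3]
insert 9 at 3 → [4, 12, 5, 9, 0, 3]

[4, 12, 5, 9, 0, 3]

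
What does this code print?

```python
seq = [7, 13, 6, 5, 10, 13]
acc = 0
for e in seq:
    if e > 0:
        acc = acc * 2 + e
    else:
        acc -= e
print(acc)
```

533

e=7: >0, acc = 0*2+7 = 7
e=13: >0, acc = 7*2+13 = 27
e=6: >0, acc = 27*2+6 = 60
e=5: >0, acc = 60*2+5 = 125
e=10: >0, acc = 125*2+10 = 260
e=13: >0, acc = 260*2+13 = 533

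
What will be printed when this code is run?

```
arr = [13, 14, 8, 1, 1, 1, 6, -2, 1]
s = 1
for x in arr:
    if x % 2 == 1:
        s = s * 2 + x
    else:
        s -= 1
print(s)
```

219

x=13: odd, s = 1*2+13 = 15
x=14: not odd, s = 15-1 = 14
x=8: not odd, s = 14-1 = 13
x=1: odd, s = 13*2+1 = 27
x=1: odd, s = 27*2+1 = 55
x=1: odd, s = 55*2+1 = 111
x=6: not odd, s = 111-1 = 110
x=-2: not odd, s = 110-1 = 109
x=1: odd, s = 109*2+1 = 219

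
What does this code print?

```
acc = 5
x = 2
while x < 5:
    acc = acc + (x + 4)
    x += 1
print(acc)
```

x=2: acc = 5+6 = 11
x=3: acc = 11+7 = 18
x=4: acc = 18+8 = 26

26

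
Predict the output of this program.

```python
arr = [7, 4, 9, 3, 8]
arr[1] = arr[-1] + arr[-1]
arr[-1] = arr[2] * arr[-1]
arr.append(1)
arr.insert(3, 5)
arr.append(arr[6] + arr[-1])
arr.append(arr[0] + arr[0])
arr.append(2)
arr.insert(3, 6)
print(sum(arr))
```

137

arr[1] = arr[-1]+arr[-1] = 8+8 = 16 → [7, 16, 9, 3, 8]
arr[-1] = arr[2]*arr[-1] = 9*8 = 72 → [7, 16, 9, 3, 72]
append 1 → [7, 16, 9, 3, 72, 1]
insert 5 at 3 → [7, 16, 9, 5, 3, 72, 1]
append arr[6]+arr[-1] = 1+1 = 2 → [7, 16, 9, 5, 3, 72, 1, 2]
append arr[0]+arr[0] = 7+7 = 14 → [7, 16, 9, 5, 3, 72, 1, 2, 14]
append 2 → [7, 16, 9, 5, 3, 72, 1, 2, 14, 2]
insert 6 at 3 → [7, 16, 9, 6, 5, 3, 72, 1, 2, 14, 2]
sum = 137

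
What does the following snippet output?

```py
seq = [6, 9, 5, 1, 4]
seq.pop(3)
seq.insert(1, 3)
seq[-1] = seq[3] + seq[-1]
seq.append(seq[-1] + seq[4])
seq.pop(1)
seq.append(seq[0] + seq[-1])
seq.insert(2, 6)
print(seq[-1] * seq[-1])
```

pop(3) removes 1 → [6, 9, 5, 4]
insert 3 at 1 → [6, 3, 9, 5, 4]
seq[-1] = seq[3]+seq[-1] = 5+4 = 9 → [6, 3, 9, 5, 9]
append seq[-1]+seq[4] = 9+9 = 18 → [6, 3, 9, 5, 9, 18]
pop(1) removes 3 → [6, 9, 5, 9, 18]
append seq[0]+seq[-1] = 6+18 = 24 → [6, 9, 5, 9, 18, 24]
insert 6 at 2 → [6, 9, 6, 5, 9, 18, 24]
seq[-1]*seq[-1] = 24*24 = 576

576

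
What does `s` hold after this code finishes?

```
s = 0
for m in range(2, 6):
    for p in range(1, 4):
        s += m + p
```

66

m=2,p=1: s = 0+3 = 3
m=2,p=2: s = 3+4 = 7
m=2,p=3: s = 7+5 = 12
m=3,p=1: s = 12+4 = 16
m=3,p=2: s = 16+5 = 21
m=3,p=3: s = 21+6 = 27
m=4,p=1: s = 27+5 = 32
m=4,p=2: s = 32+6 = 38
m=4,p=3: s = 38+7 = 45
m=5,p=1: s = 45+6 = 51
m=5,p=2: s = 51+7 = 58
m=5,p=3: s = 58+8 = 66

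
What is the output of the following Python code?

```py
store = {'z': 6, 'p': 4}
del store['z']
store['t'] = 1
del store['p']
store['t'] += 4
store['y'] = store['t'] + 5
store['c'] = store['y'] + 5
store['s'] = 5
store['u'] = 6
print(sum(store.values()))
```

41

del 'z' → {'p': 4}
store['t'] = 1 → {'p': 4, 't': 1}
del 'p' → {'t': 1}
store['t'] = 1+4 = 5 → {'t': 5}
store['y'] = store['t']+5 = 10 → {'t': 5, 'y': 10}
store['c'] = store['y']+5 = 15 → {'t': 5, 'y': 10, 'c': 15}
store['s'] = 5 → {'t': 5, 'y': 10, 'c': 15, 's': 5}
store['u'] = 6 → {'t': 5, 'y': 10, 'c': 15, 's': 5, 'u': 6}
sum of values = 41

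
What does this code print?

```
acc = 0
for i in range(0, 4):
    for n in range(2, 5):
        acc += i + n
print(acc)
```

i=0,n=2: acc = 0+2 = 2
i=0,n=3: acc = 2+3 = 5
i=0,n=4: acc = 5+4 = 9
i=1,n=2: acc = 9+3 = 12
i=1,n=3: acc = 12+4 = 16
i=1,n=4: acc = 16+5 = 21
i=2,n=2: acc = 21+4 = 25
i=2,n=3: acc = 25+5 = 30
i=2,n=4: acc = 30+6 = 36
i=3,n=2: acc = 36+5 = 41
i=3,n=3: acc = 41+6 = 47
i=3,n=4: acc = 47+7 = 54

54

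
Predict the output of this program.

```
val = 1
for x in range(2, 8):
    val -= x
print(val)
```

x=2: val = 1-2 = -1
x=3: val = (-1)-3 = -4
x=4: val = (-4)-4 = -8
x=5: val = (-8)-5 = -13
x=6: val = (-13)-6 = -19
x=7: val = (-19)-7 = -26

-26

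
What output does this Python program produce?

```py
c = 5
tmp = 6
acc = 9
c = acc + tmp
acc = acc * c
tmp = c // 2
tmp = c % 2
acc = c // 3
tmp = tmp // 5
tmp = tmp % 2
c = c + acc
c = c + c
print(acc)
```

c = 9+6 = 15
acc = 9*15 = 135
tmp = 15//2 = 7
tmp = 15%2 = 1
acc = 15//3 = 5
tmp = 1//5 = 0
tmp = 0%2 = 0
c = 15+5 = 20
c = 20+20 = 40

5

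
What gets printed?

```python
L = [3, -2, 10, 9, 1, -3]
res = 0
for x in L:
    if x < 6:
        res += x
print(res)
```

x=3: <6, res = 0+3 = 3
x=-2: <6, res = 3+(-2) = 1
x=10: not <6
x=9: not <6
x=1: <6, res = 1+1 = 2
x=-3: <6, res = 2+(-3) = -1

-1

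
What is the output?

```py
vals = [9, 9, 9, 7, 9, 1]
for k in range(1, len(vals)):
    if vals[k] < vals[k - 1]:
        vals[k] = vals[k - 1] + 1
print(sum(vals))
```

60

k=1: 9>=9, unchanged → [9, 9, 9, 7, 9, 1]
k=2: 9>=9, unchanged → [9, 9, 9, 7, 9, 1]
k=3: 7<9, vals[3] = 9+1 = 10 → [9, 9, 9, 10, 9, 1]
k=4: 9<10, vals[4] = 10+1 = 11 → [9, 9, 9, 10, 11, 1]
k=5: 1<11, vals[5] = 11+1 = 12 → [9, 9, 9, 10, 11, 12]
sum = 60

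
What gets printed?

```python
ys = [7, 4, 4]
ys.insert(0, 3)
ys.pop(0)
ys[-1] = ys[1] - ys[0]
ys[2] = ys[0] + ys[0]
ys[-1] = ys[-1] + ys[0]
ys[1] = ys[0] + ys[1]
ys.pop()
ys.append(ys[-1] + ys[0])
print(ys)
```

insert 3 at 0 → [3, 7, 4, 4]
pop(0) removes 3 → [7, 4, 4]
ys[-1] = ys[1]-ys[0] = 4-7 = -3 → [7, 4, -3]
ys[2] = ys[0]+ys[0] = 7+7 = 14 → [7, 4, 14]
ys[-1] = ys[-1]+ys[0] = 14+7 = 21 → [7, 4, 21]
ys[1] = ys[0]+ys[1] = 7+4 = 11 → [7, 11, 21]
pop() removes 21 → [7, 11]
append ys[-1]+ys[0] = 11+7 = 18 → [7, 11, 18]

[7, 11, 18]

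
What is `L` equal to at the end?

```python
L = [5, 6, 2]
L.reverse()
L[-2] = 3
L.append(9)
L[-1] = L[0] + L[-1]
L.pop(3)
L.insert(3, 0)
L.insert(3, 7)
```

[2, 3, 5, 7, 0]

reverse → [2, 6, 5]
L[-2] = 3 → [2, 3, 5]
append 9 → [2, 3, 5, 9]
L[-1] = L[0]+L[-1] = 2+9 = 11 → [2, 3, 5, 11]
pop(3) removes 11 → [2, 3, 5]
insert 0 at 3 → [2, 3, 5, 0]
insert 7 at 3 → [2, 3, 5, 7, 0]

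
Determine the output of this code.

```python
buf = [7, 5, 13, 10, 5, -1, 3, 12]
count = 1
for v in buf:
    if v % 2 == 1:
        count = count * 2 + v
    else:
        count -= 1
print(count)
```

484

v=7: odd, count = 1*2+7 = 9
v=5: odd, count = 9*2+5 = 23
v=13: odd, count = 23*2+13 = 59
v=10: not odd, count = 59-1 = 58
v=5: odd, count = 58*2+5 = 121
v=-1: odd, count = 121*2+(-1) = 241
v=3: odd, count = 241*2+3 = 485
v=12: not odd, count = 485-1 = 484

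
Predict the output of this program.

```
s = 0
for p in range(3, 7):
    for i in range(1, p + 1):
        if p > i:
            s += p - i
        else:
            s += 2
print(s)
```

42

p=3,i=1: 3>1, s = 0+2 = 2
p=3,i=2: 3>2, s = 2+1 = 3
p=3,i=3: not 3>3, s = 3+2 = 5
p=4,i=1: 4>1, s = 5+3 = 8
p=4,i=2: 4>2, s = 8+2 = 10
p=4,i=3: 4>3, s = 10+1 = 11
p=4,i=4: not 4>4, s = 11+2 = 13
p=5,i=1: 5>1, s = 13+4 = 17
p=5,i=2: 5>2, s = 17+3 = 20
p=5,i=3: 5>3, s = 20+2 = 22
p=5,i=4: 5>4, s = 22+1 = 23
p=5,i=5: not 5>5, s = 23+2 = 25
p=6,i=1: 6>1, s = 25+5 = 30
p=6,i=2: 6>2, s = 30+4 = 34
p=6,i=3: 6>3, s = 34+3 = 37
p=6,i=4: 6>4, s = 37+2 = 39
p=6,i=5: 6>5, s = 39+1 = 40
p=6,i=6: not 6>6, s = 40+2 = 42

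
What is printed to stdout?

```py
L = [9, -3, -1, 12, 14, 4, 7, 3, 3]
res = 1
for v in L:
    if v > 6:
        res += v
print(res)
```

v=9: >6, res = 1+9 = 10
v=-3: not >6
v=-1: not >6
v=12: >6, res = 10+12 = 22
v=14: >6, res = 22+14 = 36
v=4: not >6
v=7: >6, res = 36+7 = 43
v=3: not >6
v=3: not >6

43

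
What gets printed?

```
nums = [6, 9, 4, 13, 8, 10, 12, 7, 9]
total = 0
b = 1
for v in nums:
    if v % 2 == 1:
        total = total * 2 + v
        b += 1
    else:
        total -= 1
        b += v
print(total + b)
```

156

v=6: not odd, total = 0-1 = -1; b=7
v=9: odd, total = (-1)*2+9 = 7; b=8
v=4: not odd, total = 7-1 = 6; b=12
v=13: odd, total = 6*2+13 = 25; b=13
v=8: not odd, total = 25-1 = 24; b=21
v=10: not odd, total = 24-1 = 23; b=31
v=12: not odd, total = 23-1 = 22; b=43
v=7: odd, total = 22*2+7 = 51; b=44
v=9: odd, total = 51*2+9 = 111; b=45
total+b = 111+45 = 156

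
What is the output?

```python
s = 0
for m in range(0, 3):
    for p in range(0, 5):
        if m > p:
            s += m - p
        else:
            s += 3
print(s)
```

40

m=0,p=0: not 0>0, s = 0+3 = 3
m=0,p=1: not 0>1, s = 3+3 = 6
m=0,p=2: not 0>2, s = 6+3 = 9
m=0,p=3: not 0>3, s = 9+3 = 12
m=0,p=4: not 0>4, s = 12+3 = 15
m=1,p=0: 1>0, s = 15+1 = 16
m=1,p=1: not 1>1, s = 16+3 = 19
m=1,p=2: not 1>2, s = 19+3 = 22
m=1,p=3: not 1>3, s = 22+3 = 25
m=1,p=4: not 1>4, s = 25+3 = 28
m=2,p=0: 2>0, s = 28+2 = 30
m=2,p=1: 2>1, s = 30+1 = 31
m=2,p=2: not 2>2, s = 31+3 = 34
m=2,p=3: not 2>3, s = 34+3 = 37
m=2,p=4: not 2>4, s = 37+3 = 40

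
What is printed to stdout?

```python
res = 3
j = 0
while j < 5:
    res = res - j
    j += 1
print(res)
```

-7

j=0: res = 3-0 = 3
j=1: res = 3-1 = 2
j=2: res = 2-2 = 0
j=3: res = 0-3 = -3
j=4: res = (-3)-4 = -7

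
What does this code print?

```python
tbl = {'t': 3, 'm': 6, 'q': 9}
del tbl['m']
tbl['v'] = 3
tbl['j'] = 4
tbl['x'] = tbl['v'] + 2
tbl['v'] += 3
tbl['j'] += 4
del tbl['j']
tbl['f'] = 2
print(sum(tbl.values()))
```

25

del 'm' → {'t': 3, 'q': 9}
tbl['v'] = 3 → {'t': 3, 'q': 9, 'v': 3}
tbl['j'] = 4 → {'t': 3, 'q': 9, 'v': 3, 'j': 4}
tbl['x'] = tbl['v']+2 = 5 → {'t': 3, 'q': 9, 'v': 3, 'j': 4, 'x': 5}
tbl['v'] = 3+3 = 6 → {'t': 3, 'q': 9, 'v': 6, 'j': 4, 'x': 5}
tbl['j'] = 4+4 = 8 → {'t': 3, 'q': 9, 'v': 6, 'j': 8, 'x': 5}
del 'j' → {'t': 3, 'q': 9, 'v': 6, 'x': 5}
tbl['f'] = 2 → {'t': 3, 'q': 9, 'v': 6, 'x': 5, 'f': 2}
sum of values = 25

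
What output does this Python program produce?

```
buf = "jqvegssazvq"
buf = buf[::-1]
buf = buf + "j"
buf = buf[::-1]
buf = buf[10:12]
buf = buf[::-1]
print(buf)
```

qv

reverse → 'qvzassgevqj'
+ 'j' → 'qvzassgevqjj'
reverse → 'jjqvegssazvq'
slice [10:12] → 'vq'
reverse → 'qv'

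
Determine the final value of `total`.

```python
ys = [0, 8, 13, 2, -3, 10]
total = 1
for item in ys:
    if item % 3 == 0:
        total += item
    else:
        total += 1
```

item=0: %3==0, total = 1+0 = 1
item=8: not %3==0, total = 1+1 = 2
item=13: not %3==0, total = 2+1 = 3
item=2: not %3==0, total = 3+1 = 4
item=-3: %3==0, total = 4+(-3) = 1
item=10: not %3==0, total = 1+1 = 2

2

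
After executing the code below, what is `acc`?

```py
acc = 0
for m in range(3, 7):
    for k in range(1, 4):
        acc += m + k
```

m=3,k=1: acc = 0+4 = 4
m=3,k=2: acc = 4+5 = 9
m=3,k=3: acc = 9+6 = 15
m=4,k=1: acc = 15+5 = 20
m=4,k=2: acc = 20+6 = 26
m=4,k=3: acc = 26+7 = 33
m=5,k=1: acc = 33+6 = 39
m=5,k=2: acc = 39+7 = 46
m=5,k=3: acc = 46+8 = 54
m=6,k=1: acc = 54+7 = 61
m=6,k=2: acc = 61+8 = 69
m=6,k=3: acc = 69+9 = 78

78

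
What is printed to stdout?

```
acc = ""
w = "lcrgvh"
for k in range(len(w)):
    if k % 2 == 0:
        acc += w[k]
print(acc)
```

k=0: add 'l' → 'l'
k=1: skip
k=2: add 'r' → 'lr'
k=3: skip
k=4: add 'v' → 'lrv'
k=5: skip

lrv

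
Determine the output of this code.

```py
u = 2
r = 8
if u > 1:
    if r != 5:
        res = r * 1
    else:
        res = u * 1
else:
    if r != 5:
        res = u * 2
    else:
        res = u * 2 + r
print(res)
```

8

u=2, r=8
u > 1 is True; r != 5 is True
→ res = r * 1 = 8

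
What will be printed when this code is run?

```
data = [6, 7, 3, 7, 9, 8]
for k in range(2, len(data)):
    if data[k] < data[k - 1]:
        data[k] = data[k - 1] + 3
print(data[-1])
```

k=2: 3<7, data[2] = 7+3 = 10 → [6, 7, 10, 7, 9, 8]
k=3: 7<10, data[3] = 10+3 = 13 → [6, 7, 10, 13, 9, 8]
k=4: 9<13, data[4] = 13+3 = 16 → [6, 7, 10, 13, 16, 8]
k=5: 8<16, data[5] = 16+3 = 19 → [6, 7, 10, 13, 16, 19]

19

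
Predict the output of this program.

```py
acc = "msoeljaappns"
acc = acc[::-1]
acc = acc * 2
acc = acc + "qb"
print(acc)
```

reverse → 'snppaajleosm'
repeat ×2 → 'snppaajleosmsnppaajleosm'
+ 'qb' → 'snppaajleosmsnppaajleosmqb'

snppaajleosmsnppaajleosmqb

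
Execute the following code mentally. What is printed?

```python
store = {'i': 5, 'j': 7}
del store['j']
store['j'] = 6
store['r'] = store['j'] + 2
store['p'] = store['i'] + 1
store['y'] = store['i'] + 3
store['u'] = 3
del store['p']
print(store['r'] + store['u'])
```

del 'j' → {'i': 5}
store['j'] = 6 → {'i': 5, 'j': 6}
store['r'] = store['j']+2 = 8 → {'i': 5, 'j': 6, 'r': 8}
store['p'] = store['i']+1 = 6 → {'i': 5, 'j': 6, 'r': 8, 'p': 6}
store['y'] = store['i']+3 = 8 → {'i': 5, 'j': 6, 'r': 8, 'p': 6, 'y': 8}
store['u'] = 3 → {'i': 5, 'j': 6, 'r': 8, 'p': 6, 'y': 8, 'u': 3}
del 'p' → {'i': 5, 'j': 6, 'r': 8, 'y': 8, 'u': 3}
store['r']+store['u'] = 8+3 = 11

11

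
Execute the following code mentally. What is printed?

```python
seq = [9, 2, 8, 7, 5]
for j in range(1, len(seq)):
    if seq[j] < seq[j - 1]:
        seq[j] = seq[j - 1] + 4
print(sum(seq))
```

85

j=1: 2<9, seq[1] = 9+4 = 13 → [9, 13, 8, 7, 5]
j=2: 8<13, seq[2] = 13+4 = 17 → [9, 13, 17, 7, 5]
j=3: 7<17, seq[3] = 17+4 = 21 → [9, 13, 17, 21, 5]
j=4: 5<21, seq[4] = 21+4 = 25 → [9, 13, 17, 21, 25]
sum = 85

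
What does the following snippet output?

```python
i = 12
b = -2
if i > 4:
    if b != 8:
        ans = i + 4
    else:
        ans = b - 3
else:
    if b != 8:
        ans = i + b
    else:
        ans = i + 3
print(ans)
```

16

i=12, b=-2
i > 4 is True; b != 8 is True
→ ans = i + 4 = 16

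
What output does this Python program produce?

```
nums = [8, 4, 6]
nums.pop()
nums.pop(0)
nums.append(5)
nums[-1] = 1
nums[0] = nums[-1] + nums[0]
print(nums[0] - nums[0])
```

0

pop() removes 6 → [8, 4]
pop(0) removes 8 → [4]
append 5 → [4, 5]
nums[-1] = 1 → [4, 1]
nums[0] = nums[-1]+nums[0] = 1+4 = 5 → [5, 1]
nums[0]-nums[0] = 5-5 = 0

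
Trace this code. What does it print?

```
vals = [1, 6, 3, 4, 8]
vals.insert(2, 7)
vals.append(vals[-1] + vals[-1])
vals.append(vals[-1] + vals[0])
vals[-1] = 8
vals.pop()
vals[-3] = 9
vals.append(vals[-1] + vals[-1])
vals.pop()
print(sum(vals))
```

insert 7 at 2 → [1, 6, 7, 3, 4, 8]
append vals[-1]+vals[-1] = 8+8 = 16 → [1, 6, 7, 3, 4, 8, 16]
append vals[-1]+vals[0] = 16+1 = 17 → [1, 6, 7, 3, 4, 8, 16, 17]
vals[-1] = 8 → [1, 6, 7, 3, 4, 8, 16, 8]
pop() removes 8 → [1, 6, 7, 3, 4, 8, 16]
vals[-3] = 9 → [1, 6, 7, 3, 9, 8, 16]
append vals[-1]+vals[-1] = 16+16 = 32 → [1, 6, 7, 3, 9, 8, 16, 32]
pop() removes 32 → [1, 6, 7, 3, 9, 8, 16]
sum = 50

50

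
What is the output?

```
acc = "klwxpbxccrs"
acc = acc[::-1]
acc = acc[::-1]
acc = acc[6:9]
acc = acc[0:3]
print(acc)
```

xcc

reverse → 'srccxbpxwlk'
reverse → 'klwxpbxccrs'
slice [6:9] → 'xcc'
slice [0:3] → 'xcc'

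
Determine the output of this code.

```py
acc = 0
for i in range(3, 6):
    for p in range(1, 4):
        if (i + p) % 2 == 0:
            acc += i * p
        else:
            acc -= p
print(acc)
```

i=3,p=1: even sum, acc = 0+3 = 3
i=3,p=2: odd sum, acc = 3-2 = 1
i=3,p=3: even sum, acc = 1+9 = 10
i=4,p=1: odd sum, acc = 10-1 = 9
i=4,p=2: even sum, acc = 9+8 = 17
i=4,p=3: odd sum, acc = 17-3 = 14
i=5,p=1: even sum, acc = 14+5 = 19
i=5,p=2: odd sum, acc = 19-2 = 17
i=5,p=3: even sum, acc = 17+15 = 32

32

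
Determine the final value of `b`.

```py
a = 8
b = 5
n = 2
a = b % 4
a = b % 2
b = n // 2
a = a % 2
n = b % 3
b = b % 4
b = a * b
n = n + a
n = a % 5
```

1

a = 5%4 = 1
a = 5%2 = 1
b = 2//2 = 1
a = 1%2 = 1
n = 1%3 = 1
b = 1%4 = 1
b = 1*1 = 1
n = 1+1 = 2
n = 1%5 = 1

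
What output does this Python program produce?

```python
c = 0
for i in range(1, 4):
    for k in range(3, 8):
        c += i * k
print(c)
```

i=1,k=3: c = 0+3 = 3
i=1,k=4: c = 3+4 = 7
i=1,k=5: c = 7+5 = 12
i=1,k=6: c = 12+6 = 18
i=1,k=7: c = 18+7 = 25
i=2,k=3: c = 25+6 = 31
i=2,k=4: c = 31+8 = 39
i=2,k=5: c = 39+10 = 49
i=2,k=6: c = 49+12 = 61
i=2,k=7: c = 61+14 = 75
i=3,k=3: c = 75+9 = 84
i=3,k=4: c = 84+12 = 96
i=3,k=5: c = 96+15 = 111
i=3,k=6: c = 111+18 = 129
i=3,k=7: c = 129+21 = 150

150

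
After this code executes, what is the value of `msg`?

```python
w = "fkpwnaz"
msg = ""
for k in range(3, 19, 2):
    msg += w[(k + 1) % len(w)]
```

k=3: add w[4]='n' → 'n'
k=5: add w[6]='z' → 'nz'
k=7: add w[1]='k' → 'nzk'
k=9: add w[3]='w' → 'nzkw'
k=11: add w[5]='a' → 'nzkwa'
k=13: add w[0]='f' → 'nzkwaf'
k=15: add w[2]='p' → 'nzkwafp'
k=17: add w[4]='n' → 'nzkwafpn'

'nzkwafpn'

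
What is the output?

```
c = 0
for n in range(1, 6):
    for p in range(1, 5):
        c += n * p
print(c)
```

150

n=1,p=1: c = 0+1 = 1
n=1,p=2: c = 1+2 = 3
n=1,p=3: c = 3+3 = 6
n=1,p=4: c = 6+4 = 10
n=2,p=1: c = 10+2 = 12
n=2,p=2: c = 12+4 = 16
n=2,p=3: c = 16+6 = 22
n=2,p=4: c = 22+8 = 30
n=3,p=1: c = 30+3 = 33
n=3,p=2: c = 33+6 = 39
n=3,p=3: c = 39+9 = 48
n=3,p=4: c = 48+12 = 60
n=4,p=1: c = 60+4 = 64
n=4,p=2: c = 64+8 = 72
n=4,p=3: c = 72+12 = 84
n=4,p=4: c = 84+16 = 100
n=5,p=1: c = 100+5 = 105
n=5,p=2: c = 105+10 = 115
n=5,p=3: c = 115+15 = 130
n=5,p=4: c = 130+20 = 150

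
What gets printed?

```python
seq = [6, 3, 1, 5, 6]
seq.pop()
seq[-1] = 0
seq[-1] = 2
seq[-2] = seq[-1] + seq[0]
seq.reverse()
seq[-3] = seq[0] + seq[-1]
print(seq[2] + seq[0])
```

pop() removes 6 → [6, 3, 1, 5]
seq[-1] = 0 → [6, 3, 1, 0]
seq[-1] = 2 → [6, 3, 1, 2]
seq[-2] = seq[-1]+seq[0] = 2+6 = 8 → [6, 3, 8, 2]
reverse → [2, 8, 3, 6]
seq[-3] = seq[0]+seq[-1] = 2+6 = 8 → [2, 8, 3, 6]
seq[2]+seq[0] = 3+2 = 5

5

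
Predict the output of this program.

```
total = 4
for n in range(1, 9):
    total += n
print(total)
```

40

n=1: total = 4+1 = 5
n=2: total = 5+2 = 7
n=3: total = 7+3 = 10
n=4: total = 10+4 = 14
n=5: total = 14+5 = 19
n=6: total = 19+6 = 25
n=7: total = 25+7 = 32
n=8: total = 32+8 = 40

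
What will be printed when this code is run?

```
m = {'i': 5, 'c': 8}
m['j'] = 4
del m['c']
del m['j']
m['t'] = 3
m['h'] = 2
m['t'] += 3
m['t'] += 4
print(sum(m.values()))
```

m['j'] = 4 → {'i': 5, 'c': 8, 'j': 4}
del 'c' → {'i': 5, 'j': 4}
del 'j' → {'i': 5}
m['t'] = 3 → {'i': 5, 't': 3}
m['h'] = 2 → {'i': 5, 't': 3, 'h': 2}
m['t'] = 3+3 = 6 → {'i': 5, 't': 6, 'h': 2}
m['t'] = 6+4 = 10 → {'i': 5, 't': 10, 'h': 2}
sum of values = 17

17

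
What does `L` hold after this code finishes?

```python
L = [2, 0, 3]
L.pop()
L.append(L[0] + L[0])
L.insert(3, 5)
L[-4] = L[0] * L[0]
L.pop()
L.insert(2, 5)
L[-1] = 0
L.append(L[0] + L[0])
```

[4, 0, 5, 0, 8]

pop() removes 3 → [2, 0]
append L[0]+L[0] = 2+2 = 4 → [2, 0, 4]
insert 5 at 3 → [2, 0, 4, 5]
L[-4] = L[0]*L[0] = 2*2 = 4 → [4, 0, 4, 5]
pop() removes 5 → [4, 0, 4]
insert 5 at 2 → [4, 0, 5, 4]
L[-1] = 0 → [4, 0, 5, 0]
append L[0]+L[0] = 4+4 = 8 → [4, 0, 5, 0, 8]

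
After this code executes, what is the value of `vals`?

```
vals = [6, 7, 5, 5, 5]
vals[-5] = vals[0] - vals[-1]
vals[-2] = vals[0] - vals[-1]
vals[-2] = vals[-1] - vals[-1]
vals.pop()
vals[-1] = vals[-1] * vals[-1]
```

[1, 7, 5, 0]

vals[-5] = vals[0]-vals[-1] = 6-5 = 1 → [1, 7, 5, 5, 5]
vals[-2] = vals[0]-vals[-1] = 1-5 = -4 → [1, 7, 5, -4, 5]
vals[-2] = vals[-1]-vals[-1] = 5-5 = 0 → [1, 7, 5, 0, 5]
pop() removes 5 → [1, 7, 5, 0]
vals[-1] = vals[-1]*vals[-1] = 0*0 = 0 → [1, 7, 5, 0]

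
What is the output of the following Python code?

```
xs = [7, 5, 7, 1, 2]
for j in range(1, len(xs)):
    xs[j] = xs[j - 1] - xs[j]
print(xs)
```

[7, 2, -5, -6, -8]

j=1: xs[1] = 7-5 = 2 → [7, 2, 7, 1, 2]
j=2: xs[2] = 2-7 = -5 → [7, 2, -5, 1, 2]
j=3: xs[3] = (-5)-1 = -6 → [7, 2, -5, -6, 2]
j=4: xs[4] = (-6)-2 = -8 → [7, 2, -5, -6, -8]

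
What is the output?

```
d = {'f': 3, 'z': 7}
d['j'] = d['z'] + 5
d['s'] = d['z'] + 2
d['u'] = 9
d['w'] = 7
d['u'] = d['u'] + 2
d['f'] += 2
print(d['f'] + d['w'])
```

d['j'] = d['z']+5 = 12 → {'f': 3, 'z': 7, 'j': 12}
d['s'] = d['z']+2 = 9 → {'f': 3, 'z': 7, 'j': 12, 's': 9}
d['u'] = 9 → {'f': 3, 'z': 7, 'j': 12, 's': 9, 'u': 9}
d['w'] = 7 → {'f': 3, 'z': 7, 'j': 12, 's': 9, 'u': 9, 'w': 7}
d['u'] = d['u']+2 = 11 → {'f': 3, 'z': 7, 'j': 12, 's': 9, 'u': 11, 'w': 7}
d['f'] = 3+2 = 5 → {'f': 5, 'z': 7, 'j': 12, 's': 9, 'u': 11, 'w': 7}
d['f']+d['w'] = 5+7 = 12

12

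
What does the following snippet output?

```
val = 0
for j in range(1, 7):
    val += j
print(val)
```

21

j=1: val = 0+1 = 1
j=2: val = 1+2 = 3
j=3: val = 3+3 = 6
j=4: val = 6+4 = 10
j=5: val = 10+5 = 15
j=6: val = 15+6 = 21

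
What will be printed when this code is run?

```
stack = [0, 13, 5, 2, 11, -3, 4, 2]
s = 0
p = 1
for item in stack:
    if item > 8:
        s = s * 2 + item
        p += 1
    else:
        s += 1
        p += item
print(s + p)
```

61

item=0: not >8, s = 0+1 = 1; p=1
item=13: >8, s = 1*2+13 = 15; p=2
item=5: not >8, s = 15+1 = 16; p=7
item=2: not >8, s = 16+1 = 17; p=9
item=11: >8, s = 17*2+11 = 45; p=10
item=-3: not >8, s = 45+1 = 46; p=7
item=4: not >8, s = 46+1 = 47; p=11
item=2: not >8, s = 47+1 = 48; p=13
s+p = 48+13 = 61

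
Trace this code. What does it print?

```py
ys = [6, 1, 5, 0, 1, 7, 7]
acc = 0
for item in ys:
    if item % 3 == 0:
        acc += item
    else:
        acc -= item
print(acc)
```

-15

item=6: %3==0, acc = 0+6 = 6
item=1: not %3==0, acc = 6-1 = 5
item=5: not %3==0, acc = 5-5 = 0
item=0: %3==0, acc = 0+0 = 0
item=1: not %3==0, acc = 0-1 = -1
item=7: not %3==0, acc = (-1)-7 = -8
item=7: not %3==0, acc = (-8)-7 = -15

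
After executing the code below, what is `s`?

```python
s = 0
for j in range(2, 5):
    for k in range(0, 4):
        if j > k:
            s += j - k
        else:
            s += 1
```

j=2,k=0: 2>0, s = 0+2 = 2
j=2,k=1: 2>1, s = 2+1 = 3
j=2,k=2: not 2>2, s = 3+1 = 4
j=2,k=3: not 2>3, s = 4+1 = 5
j=3,k=0: 3>0, s = 5+3 = 8
j=3,k=1: 3>1, s = 8+2 = 10
j=3,k=2: 3>2, s = 10+1 = 11
j=3,k=3: not 3>3, s = 11+1 = 12
j=4,k=0: 4>0, s = 12+4 = 16
j=4,k=1: 4>1, s = 16+3 = 19
j=4,k=2: 4>2, s = 19+2 = 21
j=4,k=3: 4>3, s = 21+1 = 22

22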